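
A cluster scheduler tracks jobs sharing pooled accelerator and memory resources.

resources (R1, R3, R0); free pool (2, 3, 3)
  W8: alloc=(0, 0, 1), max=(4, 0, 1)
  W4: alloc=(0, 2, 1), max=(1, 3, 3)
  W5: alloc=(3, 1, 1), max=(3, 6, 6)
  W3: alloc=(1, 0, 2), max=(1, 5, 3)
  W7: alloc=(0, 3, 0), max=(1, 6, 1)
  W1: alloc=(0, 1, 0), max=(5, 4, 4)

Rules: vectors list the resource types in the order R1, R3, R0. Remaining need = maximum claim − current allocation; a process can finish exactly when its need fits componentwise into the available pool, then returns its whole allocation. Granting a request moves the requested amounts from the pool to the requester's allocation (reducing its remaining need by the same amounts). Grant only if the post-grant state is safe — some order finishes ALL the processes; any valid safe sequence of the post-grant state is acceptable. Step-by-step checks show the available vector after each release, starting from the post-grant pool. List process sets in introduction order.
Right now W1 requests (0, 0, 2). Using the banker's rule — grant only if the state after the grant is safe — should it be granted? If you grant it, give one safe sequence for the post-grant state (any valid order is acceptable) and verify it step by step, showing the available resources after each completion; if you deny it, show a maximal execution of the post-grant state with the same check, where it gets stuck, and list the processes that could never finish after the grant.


DENY — the pretend-granted state is unsafe.
Key observation: after W7, W3, W4 the pool peaks at (3, 8, 4), and each blocked process is short somewhere: W8 on R1; W5 on R0; W1 on R1.
Pretend the grant happened; the run W7, W3, W4 goes as far as possible. Walking it through:
  pool = (2, 3, 1)
  run W7 (needs (1, 3, 1), free (2, 3, 1)); after release of (0, 3, 0) the pool is (2, 6, 1)
  run W3 (needs (0, 5, 1), free (2, 6, 1)); after release of (1, 0, 2) the pool is (3, 6, 3)
  run W4 (needs (1, 1, 2), free (3, 6, 3)); after release of (0, 2, 1) the pool is (3, 8, 4)
  W8 cannot run: need (4, 0, 0) vs free (3, 8, 4) (insufficient R1)
  W5 cannot run: need (0, 5, 5) vs free (3, 8, 4) (insufficient R0)
  W1 cannot run: need (5, 3, 2) vs free (3, 8, 4) (insufficient R1)
Post-grant, the permanently blocked set is W8, W5 and W1.


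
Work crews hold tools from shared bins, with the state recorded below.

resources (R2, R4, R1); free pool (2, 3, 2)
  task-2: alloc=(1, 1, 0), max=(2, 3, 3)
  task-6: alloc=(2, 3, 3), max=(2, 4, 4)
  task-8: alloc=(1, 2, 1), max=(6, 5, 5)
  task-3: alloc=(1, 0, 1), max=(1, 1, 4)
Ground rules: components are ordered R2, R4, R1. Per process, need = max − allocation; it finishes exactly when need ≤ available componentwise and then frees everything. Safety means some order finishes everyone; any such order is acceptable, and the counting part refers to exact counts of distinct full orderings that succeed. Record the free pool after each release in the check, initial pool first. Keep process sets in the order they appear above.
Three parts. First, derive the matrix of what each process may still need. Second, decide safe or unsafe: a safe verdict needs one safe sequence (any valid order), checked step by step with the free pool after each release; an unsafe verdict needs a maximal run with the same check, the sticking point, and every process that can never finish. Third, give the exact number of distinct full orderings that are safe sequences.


(1) Remaining need (order R2, R4, R1):
  task-2: (1, 2, 3)
  task-6: (0, 1, 1)
  task-8: (5, 3, 4)
  task-3: (0, 1, 3)
(2) The state is SAFE; one workable sequence: task-6, task-3, task-2, task-8.
Key observation: every step clears its requested resources with room to spare; the minimum clearance is 1, first at task-6 — (0, 1, 1) vs (2, 3, 2) free.
Walking it through:
  pool = (2, 3, 2)
  task-6 needs (0, 1, 1) <= (2, 3, 2) -> finishes; pool += (2, 3, 3) = (4, 6, 5)
  task-3 needs (0, 1, 3) <= (4, 6, 5) -> finishes; pool += (1, 0, 1) = (5, 6, 6)
  task-2 needs (1, 2, 3) <= (5, 6, 6) -> finishes; pool += (1, 1, 0) = (6, 7, 6)
  task-8 needs (5, 3, 4) <= (6, 7, 6) -> finishes; pool += (1, 2, 1) = (7, 9, 7)
(3) Exactly 4 of the possible complete orderings are safe sequences.


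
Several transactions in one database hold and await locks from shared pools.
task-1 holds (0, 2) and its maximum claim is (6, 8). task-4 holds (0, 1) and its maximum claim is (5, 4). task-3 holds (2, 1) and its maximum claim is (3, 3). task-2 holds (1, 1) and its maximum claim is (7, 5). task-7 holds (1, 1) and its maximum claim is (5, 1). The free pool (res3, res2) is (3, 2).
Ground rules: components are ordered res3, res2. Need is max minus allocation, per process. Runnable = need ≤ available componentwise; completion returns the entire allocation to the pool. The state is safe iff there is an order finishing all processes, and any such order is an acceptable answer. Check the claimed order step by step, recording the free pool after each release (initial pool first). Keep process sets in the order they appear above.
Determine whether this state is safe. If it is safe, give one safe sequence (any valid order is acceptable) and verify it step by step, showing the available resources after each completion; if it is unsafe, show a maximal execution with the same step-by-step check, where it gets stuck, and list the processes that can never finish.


SAFE — a valid safe sequence is task-3, task-7, task-4, task-2, task-1.
Key observation: the order's first zero-slack moment is task-3 ((1, 2) needed, (3, 2) free — a requested resource with nothing to spare).
Walking it through:
  pool = (3, 2)
  task-3 needs (1, 2) <= (3, 2) -> finishes; pool += (2, 1) = (5, 3)
  task-7 needs (4, 0) <= (5, 3) -> finishes; pool += (1, 1) = (6, 4)
  task-4 needs (5, 3) <= (6, 4) -> finishes; pool += (0, 1) = (6, 5)
  task-2 needs (6, 4) <= (6, 5) -> finishes; pool += (1, 1) = (7, 6)
  task-1 needs (6, 6) <= (7, 6) -> finishes; pool += (0, 2) = (7, 8)


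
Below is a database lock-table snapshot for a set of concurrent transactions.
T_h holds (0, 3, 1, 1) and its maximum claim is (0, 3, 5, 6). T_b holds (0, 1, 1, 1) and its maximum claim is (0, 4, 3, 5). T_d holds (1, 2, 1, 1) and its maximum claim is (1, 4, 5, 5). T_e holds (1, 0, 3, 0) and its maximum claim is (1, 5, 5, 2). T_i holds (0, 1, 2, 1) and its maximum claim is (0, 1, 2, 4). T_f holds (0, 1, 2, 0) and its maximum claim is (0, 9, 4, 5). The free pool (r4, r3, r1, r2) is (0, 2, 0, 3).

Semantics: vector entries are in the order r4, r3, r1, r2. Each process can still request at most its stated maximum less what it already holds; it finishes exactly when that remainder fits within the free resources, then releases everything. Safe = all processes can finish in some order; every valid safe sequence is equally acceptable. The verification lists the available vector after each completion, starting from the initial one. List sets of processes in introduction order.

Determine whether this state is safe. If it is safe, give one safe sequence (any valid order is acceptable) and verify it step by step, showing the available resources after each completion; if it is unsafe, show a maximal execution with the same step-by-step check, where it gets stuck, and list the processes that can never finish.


UNSAFE — no complete ordering exists.
Key observation: after T_i, T_b the pool peaks at (0, 4, 3, 5), and each blocked process is short somewhere: T_h on r1; T_d on r1; T_e on r3; T_f on r3.
Going as far as possible: T_i, T_b; after that, nothing fits. Walking it through:
  pool = (0, 2, 0, 3)
  T_i needs (0, 0, 0, 3) <= (0, 2, 0, 3) -> finishes; pool += (0, 1, 2, 1) = (0, 3, 2, 4)
  T_b needs (0, 3, 2, 4) <= (0, 3, 2, 4) -> finishes; pool += (0, 1, 1, 1) = (0, 4, 3, 5)
  T_h cannot run: need (0, 0, 4, 5) vs free (0, 4, 3, 5) (insufficient r1)
  T_d cannot run: need (0, 2, 4, 4) vs free (0, 4, 3, 5) (insufficient r1)
  T_e cannot run: need (0, 5, 2, 2) vs free (0, 4, 3, 5) (insufficient r3)
  T_f cannot run: need (0, 8, 2, 5) vs free (0, 4, 3, 5) (insufficient r3)
Never able to finish: T_h, T_d, T_e and T_f.


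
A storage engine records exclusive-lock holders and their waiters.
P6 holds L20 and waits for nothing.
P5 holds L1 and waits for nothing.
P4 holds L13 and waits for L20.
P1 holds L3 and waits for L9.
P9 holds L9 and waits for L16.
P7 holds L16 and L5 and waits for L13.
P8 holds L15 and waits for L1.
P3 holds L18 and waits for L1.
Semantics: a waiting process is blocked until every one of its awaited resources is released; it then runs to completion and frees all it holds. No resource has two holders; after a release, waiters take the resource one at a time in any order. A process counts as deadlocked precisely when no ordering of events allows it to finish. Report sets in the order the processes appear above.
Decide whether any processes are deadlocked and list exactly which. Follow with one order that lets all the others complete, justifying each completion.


No process is deadlocked.
Key observation: the waits form no ring: some process can always run, and its releases unblock the others one by one.
A valid finishing order for the others: P5, P6, P8, P4, P7, P9, P3, P1.
Check, step by step:
  P5 waits on nothing -> runs at once and releases L1
  P6 waits on nothing -> runs at once and releases L20
  P8 waits on L1 — all released -> runs and releases L15
  P4 waits on L20 — all released -> runs and releases L13
  P7 waits on L13 — all released -> runs and releases L16 and L5
  P9 waits on L16 — all released -> runs and releases L9
  P3 waits on L1 — all released -> runs and releases L18
  P1 waits on L9 — all released -> runs and releases L3


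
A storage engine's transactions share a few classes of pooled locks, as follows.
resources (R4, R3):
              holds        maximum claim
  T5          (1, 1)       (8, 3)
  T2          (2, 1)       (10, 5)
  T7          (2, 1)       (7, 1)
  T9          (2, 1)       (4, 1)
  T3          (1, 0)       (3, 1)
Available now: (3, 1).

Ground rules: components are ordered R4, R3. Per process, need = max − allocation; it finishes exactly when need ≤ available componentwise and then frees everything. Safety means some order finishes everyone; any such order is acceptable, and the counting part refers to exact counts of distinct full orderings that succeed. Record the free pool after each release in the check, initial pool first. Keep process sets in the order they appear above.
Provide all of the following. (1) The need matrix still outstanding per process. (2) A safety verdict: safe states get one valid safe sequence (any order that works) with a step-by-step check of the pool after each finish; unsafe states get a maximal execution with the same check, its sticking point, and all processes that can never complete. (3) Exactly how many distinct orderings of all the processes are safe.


(1) Remaining need (order R4, R3):
  T5: (7, 2)
  T2: (8, 4)
  T7: (5, 0)
  T9: (2, 0)
  T3: (2, 1)
(2) The state is SAFE; one workable sequence: T9, T7, T5, T2, T3.
Key observation: T7 is the earliest step where a requested resource binds exactly: need (5, 0), pool (5, 2) at its turn.
Walking it through:
  pool = (3, 1)
  run T9 (needs (2, 0), free (3, 1)); after release of (2, 1) the pool is (5, 2)
  run T7 (needs (5, 0), free (5, 2)); after release of (2, 1) the pool is (7, 3)
  run T5 (needs (7, 2), free (7, 3)); after release of (1, 1) the pool is (8, 4)
  run T2 (needs (8, 4), free (8, 4)); after release of (2, 1) the pool is (10, 5)
  run T3 (needs (2, 1), free (10, 5)); after release of (1, 0) the pool is (11, 5)
(3) The exact count: 5 of the possible complete orderings are safe sequences.


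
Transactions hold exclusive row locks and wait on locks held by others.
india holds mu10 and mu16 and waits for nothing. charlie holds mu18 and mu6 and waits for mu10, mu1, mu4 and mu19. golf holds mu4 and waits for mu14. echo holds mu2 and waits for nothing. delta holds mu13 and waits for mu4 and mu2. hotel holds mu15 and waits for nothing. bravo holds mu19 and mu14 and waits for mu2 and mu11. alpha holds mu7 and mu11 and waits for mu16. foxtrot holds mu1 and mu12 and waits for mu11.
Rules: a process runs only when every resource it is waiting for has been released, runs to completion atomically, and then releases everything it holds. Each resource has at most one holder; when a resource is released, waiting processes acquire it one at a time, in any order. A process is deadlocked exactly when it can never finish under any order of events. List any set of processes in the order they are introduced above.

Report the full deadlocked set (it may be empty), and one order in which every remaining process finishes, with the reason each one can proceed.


No process is deadlocked.
Key observation: the wait graph is acyclic; completion cascades from the unblocked processes through everyone else.
One completion order for the rest: india, alpha, hotel, echo, bravo, foxtrot, golf, delta, charlie.
Verifying each step:
  india waits on nothing -> runs at once and releases mu10 and mu16
  run alpha (all its waits — mu16 — are resolved); releases mu7 and mu11
  hotel waits on nothing -> runs at once and releases mu15
  echo waits on nothing -> runs at once and releases mu2
  run bravo (all its waits — mu2 and mu11 — are resolved); releases mu19 and mu14
  run foxtrot (all its waits — mu11 — are resolved); releases mu1 and mu12
  run golf (all its waits — mu14 — are resolved); releases mu4
  run delta (all its waits — mu4 and mu2 — are resolved); releases mu13
  run charlie (all its waits — mu10, mu1, mu4 and mu19 — are resolved); releases mu18 and mu6


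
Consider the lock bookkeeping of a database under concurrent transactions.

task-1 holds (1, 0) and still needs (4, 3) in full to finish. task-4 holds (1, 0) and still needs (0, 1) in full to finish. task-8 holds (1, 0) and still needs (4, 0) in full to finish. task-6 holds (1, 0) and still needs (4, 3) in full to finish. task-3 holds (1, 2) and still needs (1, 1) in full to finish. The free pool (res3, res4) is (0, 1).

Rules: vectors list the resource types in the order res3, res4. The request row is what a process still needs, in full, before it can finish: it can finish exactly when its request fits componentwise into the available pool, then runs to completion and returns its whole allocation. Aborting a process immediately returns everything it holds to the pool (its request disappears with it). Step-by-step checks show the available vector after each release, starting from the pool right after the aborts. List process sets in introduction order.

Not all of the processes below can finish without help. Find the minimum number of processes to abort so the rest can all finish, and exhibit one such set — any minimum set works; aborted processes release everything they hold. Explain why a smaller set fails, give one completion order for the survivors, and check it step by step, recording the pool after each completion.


Minimum abort set: task-1 and task-6.
Key observation: task-8 could never have finished before the abort; with (2, 0) returned by task-1 and task-6, it fits at step 3.
Why nothing smaller works — every single abort fails: task-1 alone leaves task-8 blocked (short on res3); task-4 alone leaves task-1 blocked (short on res3); task-8 alone leaves task-1 blocked (short on res3); task-6 alone leaves task-1 blocked (short on res3); task-3 alone leaves task-1 blocked (short on res3).
One survivor order: task-4, task-3, task-8. Verifying each step (post-abort pool first):
  pool = (2, 1)
  task-4 needs (0, 1) <= (2, 1) -> finishes; pool += (1, 0) = (3, 1)
  task-3 needs (1, 1) <= (3, 1) -> finishes; pool += (1, 2) = (4, 3)
  task-8 needs (4, 0) <= (4, 3) -> finishes; pool += (1, 0) = (5, 3)


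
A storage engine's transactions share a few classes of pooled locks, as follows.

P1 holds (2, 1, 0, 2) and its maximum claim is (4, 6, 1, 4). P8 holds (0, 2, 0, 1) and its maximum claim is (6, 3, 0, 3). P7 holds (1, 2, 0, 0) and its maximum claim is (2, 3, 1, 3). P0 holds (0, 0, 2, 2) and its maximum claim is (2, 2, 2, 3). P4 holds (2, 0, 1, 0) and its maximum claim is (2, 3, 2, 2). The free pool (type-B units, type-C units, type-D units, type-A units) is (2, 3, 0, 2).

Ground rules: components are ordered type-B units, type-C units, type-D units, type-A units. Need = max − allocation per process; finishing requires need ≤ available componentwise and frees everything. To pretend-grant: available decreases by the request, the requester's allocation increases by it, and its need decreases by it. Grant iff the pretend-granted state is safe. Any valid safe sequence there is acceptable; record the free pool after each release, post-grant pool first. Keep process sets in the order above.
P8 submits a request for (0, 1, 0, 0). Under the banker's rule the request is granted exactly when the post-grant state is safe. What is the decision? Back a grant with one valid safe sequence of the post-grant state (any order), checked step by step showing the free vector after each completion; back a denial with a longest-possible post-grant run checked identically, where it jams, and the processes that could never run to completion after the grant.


DENY — the pretend-granted state is unsafe.
Key observation: after P0, P7, P4 the pool peaks at (5, 4, 3, 4), and each blocked process is short somewhere: P1 on type-C units; P8 on type-B units.
Pretend the grant happened; the run P0, P7, P4 goes as far as possible. Step-by-step check:
  pool = (2, 2, 0, 2)
  run P0 (needs (2, 2, 0, 1), free (2, 2, 0, 2)); after release of (0, 0, 2, 2) the pool is (2, 2, 2, 4)
  run P7 (needs (1, 1, 1, 3), free (2, 2, 2, 4)); after release of (1, 2, 0, 0) the pool is (3, 4, 2, 4)
  run P4 (needs (0, 3, 1, 2), free (3, 4, 2, 4)); after release of (2, 0, 1, 0) the pool is (5, 4, 3, 4)
  P1 still needs (2, 5, 1, 2) but only (5, 4, 3, 4) is free — short on type-C units
  P8 still needs (6, 0, 0, 2) but only (5, 4, 3, 4) is free — short on type-B units
Post-grant, the permanently blocked set is P1 and P8.


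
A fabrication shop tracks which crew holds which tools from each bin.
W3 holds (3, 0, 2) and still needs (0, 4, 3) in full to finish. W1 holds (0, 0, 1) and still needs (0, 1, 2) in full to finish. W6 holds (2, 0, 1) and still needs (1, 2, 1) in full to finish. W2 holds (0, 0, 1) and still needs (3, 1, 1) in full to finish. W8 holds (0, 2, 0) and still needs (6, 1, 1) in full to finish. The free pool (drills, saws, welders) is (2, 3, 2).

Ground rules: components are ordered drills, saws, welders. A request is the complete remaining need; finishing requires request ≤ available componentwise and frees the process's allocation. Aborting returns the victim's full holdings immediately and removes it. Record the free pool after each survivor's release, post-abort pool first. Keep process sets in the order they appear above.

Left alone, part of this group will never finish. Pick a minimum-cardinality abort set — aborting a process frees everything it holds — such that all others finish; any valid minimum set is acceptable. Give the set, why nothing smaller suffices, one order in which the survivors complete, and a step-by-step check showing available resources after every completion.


The answer: abort W8.
Key observation: the returned (0, 2, 0) from W8 is what brings W3 — unrunnable before, under any order — into play at step 2.
Why nothing smaller works: aborting no one leaves the state deadlocked as given.
One survivor order: W6, W3, W1, W2. Verifying each step (post-abort pool first):
  pool = (2, 5, 2)
  W6 needs (1, 2, 1) <= (2, 5, 2) -> finishes; pool += (2, 0, 1) = (4, 5, 3)
  W3 needs (0, 4, 3) <= (4, 5, 3) -> finishes; pool += (3, 0, 2) = (7, 5, 5)
  W1 needs (0, 1, 2) <= (7, 5, 5) -> finishes; pool += (0, 0, 1) = (7, 5, 6)
  W2 needs (3, 1, 1) <= (7, 5, 6) -> finishes; pool += (0, 0, 1) = (7, 5, 7)


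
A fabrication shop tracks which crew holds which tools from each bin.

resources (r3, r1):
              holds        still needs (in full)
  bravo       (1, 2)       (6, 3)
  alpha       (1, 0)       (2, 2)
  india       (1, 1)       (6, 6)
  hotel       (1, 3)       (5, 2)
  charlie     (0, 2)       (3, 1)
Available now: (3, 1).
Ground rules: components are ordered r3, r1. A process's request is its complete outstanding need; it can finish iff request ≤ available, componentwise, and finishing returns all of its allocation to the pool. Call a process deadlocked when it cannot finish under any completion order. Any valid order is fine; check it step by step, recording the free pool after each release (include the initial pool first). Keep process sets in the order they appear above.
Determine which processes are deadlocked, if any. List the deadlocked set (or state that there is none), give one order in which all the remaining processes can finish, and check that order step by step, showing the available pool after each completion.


Deadlocked set: bravo, india and hotel.
Key observation: no order helps: past charlie, alpha, the free pool tops out at (4, 3), below what each blocked process needs in r3.
A valid finishing order for the others: charlie, alpha. Verifying each step:
  pool = (3, 1)
  charlie: need (3, 1) fits (3, 1); releases (0, 2), pool now (3, 3)
  alpha: need (2, 2) fits (3, 3); releases (1, 0), pool now (4, 3)
None of the blocked processes ever fits:
  bravo cannot run: need (6, 3) vs free (4, 3) (insufficient r3)
  india cannot run: need (6, 6) vs free (4, 3) (insufficient r3 and r1)
  hotel cannot run: need (5, 2) vs free (4, 3) (insufficient r3)


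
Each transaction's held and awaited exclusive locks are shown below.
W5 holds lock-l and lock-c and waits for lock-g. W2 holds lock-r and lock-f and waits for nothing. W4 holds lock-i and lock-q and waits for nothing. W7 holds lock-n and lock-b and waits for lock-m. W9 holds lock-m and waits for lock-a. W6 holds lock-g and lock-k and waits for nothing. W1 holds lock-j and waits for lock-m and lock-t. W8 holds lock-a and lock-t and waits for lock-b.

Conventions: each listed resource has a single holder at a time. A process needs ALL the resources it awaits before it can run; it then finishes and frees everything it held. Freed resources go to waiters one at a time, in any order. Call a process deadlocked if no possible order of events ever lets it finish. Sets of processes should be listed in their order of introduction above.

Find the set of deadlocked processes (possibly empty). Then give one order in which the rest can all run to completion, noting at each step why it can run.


Deadlocked: W7, W9, W1 and W8.
Key observation: W7 -> W9 -> W8 -> W7 is a circular wait — nothing in it can go first; W1 waits into the deadlock from upstream.
One completion order for the rest: W4, W6, W5, W2.
Walking it through:
  W4: no waits; runs immediately, freeing lock-i and lock-q
  W6: no waits; runs immediately, freeing lock-g and lock-k
  W5 waits on lock-g — all released -> runs and releases lock-l and lock-c
  W2: no waits; runs immediately, freeing lock-r and lock-f


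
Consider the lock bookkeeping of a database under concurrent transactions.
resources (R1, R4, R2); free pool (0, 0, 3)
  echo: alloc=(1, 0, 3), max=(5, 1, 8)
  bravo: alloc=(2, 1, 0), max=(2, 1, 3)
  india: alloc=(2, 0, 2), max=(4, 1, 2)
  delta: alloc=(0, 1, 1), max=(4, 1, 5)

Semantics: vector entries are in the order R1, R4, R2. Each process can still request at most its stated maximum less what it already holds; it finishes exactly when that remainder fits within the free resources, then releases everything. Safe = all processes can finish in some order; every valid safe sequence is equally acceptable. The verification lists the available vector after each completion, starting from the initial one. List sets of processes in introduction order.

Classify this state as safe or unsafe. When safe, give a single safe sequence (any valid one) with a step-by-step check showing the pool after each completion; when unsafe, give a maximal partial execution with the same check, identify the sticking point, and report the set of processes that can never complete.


SAFE — a valid safe sequence is bravo, india, delta, echo.
Key observation: reading the order forward, bravo is the first process whose need (0, 0, 3) meets the free pool (0, 0, 3) exactly on a resource it requests.
Check, step by step:
  pool = (0, 0, 3)
  run bravo (needs (0, 0, 3), free (0, 0, 3)); after release of (2, 1, 0) the pool is (2, 1, 3)
  run india (needs (2, 1, 0), free (2, 1, 3)); after release of (2, 0, 2) the pool is (4, 1, 5)
  run delta (needs (4, 0, 4), free (4, 1, 5)); after release of (0, 1, 1) the pool is (4, 2, 6)
  run echo (needs (4, 1, 5), free (4, 2, 6)); after release of (1, 0, 3) the pool is (5, 2, 9)


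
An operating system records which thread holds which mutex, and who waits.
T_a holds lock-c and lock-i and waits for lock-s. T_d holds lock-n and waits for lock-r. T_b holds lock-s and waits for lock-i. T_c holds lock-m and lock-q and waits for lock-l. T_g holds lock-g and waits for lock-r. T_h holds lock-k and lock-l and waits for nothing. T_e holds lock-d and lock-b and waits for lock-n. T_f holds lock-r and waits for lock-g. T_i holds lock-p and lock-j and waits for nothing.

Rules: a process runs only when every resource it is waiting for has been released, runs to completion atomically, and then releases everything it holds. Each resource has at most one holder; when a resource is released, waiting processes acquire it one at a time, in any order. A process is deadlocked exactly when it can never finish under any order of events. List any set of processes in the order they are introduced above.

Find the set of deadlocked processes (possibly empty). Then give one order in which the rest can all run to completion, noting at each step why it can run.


Deadlocked set: T_a, T_d, T_b, T_g, T_e and T_f.
Key observation: T_a -> T_b -> T_a is a circular wait — nothing in it can go first; T_g and T_f are caught in further circular waits and T_d and T_e wait into the deadlock from upstream.
One completion order for the rest: T_i, T_h, T_c.
Check, step by step:
  T_i waits on nothing -> runs at once and releases lock-p and lock-j
  T_h waits on nothing -> runs at once and releases lock-k and lock-l
  run T_c (all its waits — lock-l — are resolved); releases lock-m and lock-q


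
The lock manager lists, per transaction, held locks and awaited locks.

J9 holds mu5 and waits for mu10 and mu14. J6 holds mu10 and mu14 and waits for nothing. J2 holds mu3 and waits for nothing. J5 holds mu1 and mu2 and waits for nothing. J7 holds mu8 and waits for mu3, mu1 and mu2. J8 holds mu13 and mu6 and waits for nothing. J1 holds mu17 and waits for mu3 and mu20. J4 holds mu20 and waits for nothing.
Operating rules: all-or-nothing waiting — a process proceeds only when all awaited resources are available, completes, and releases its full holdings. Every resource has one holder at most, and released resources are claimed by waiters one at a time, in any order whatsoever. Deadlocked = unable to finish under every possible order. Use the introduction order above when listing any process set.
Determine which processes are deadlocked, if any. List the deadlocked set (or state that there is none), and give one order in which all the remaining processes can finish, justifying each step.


No process is deadlocked.
Key observation: the wait relation is loop-free; peeling off processes with no waits unwinds the whole state.
One completion order for the rest: J6, J4, J8, J2, J5, J1, J7, J9.
Check, step by step:
  J6: no waits; runs immediately, freeing mu10 and mu14
  J4: no waits; runs immediately, freeing mu20
  J8: no waits; runs immediately, freeing mu13 and mu6
  J2: no waits; runs immediately, freeing mu3
  J5: no waits; runs immediately, freeing mu1 and mu2
  J1: everything it awaited (mu3 and mu20) is free; runs, freeing mu17
  J7: everything it awaited (mu3, mu1 and mu2) is free; runs, freeing mu8
  J9: everything it awaited (mu10 and mu14) is free; runs, freeing mu5


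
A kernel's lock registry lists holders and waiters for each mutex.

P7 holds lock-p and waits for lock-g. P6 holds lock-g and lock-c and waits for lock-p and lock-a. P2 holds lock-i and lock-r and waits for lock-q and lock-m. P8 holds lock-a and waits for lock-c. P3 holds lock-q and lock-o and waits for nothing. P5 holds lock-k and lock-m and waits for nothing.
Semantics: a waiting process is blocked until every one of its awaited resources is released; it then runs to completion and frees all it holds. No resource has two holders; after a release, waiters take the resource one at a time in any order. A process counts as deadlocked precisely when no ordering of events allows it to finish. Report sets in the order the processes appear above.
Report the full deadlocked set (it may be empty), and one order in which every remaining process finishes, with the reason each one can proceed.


Deadlocked: P7, P6 and P8.
Key observation: the loop P7 -> P6 -> P7 blocks itself forever; P8 is caught in further circular waits.
The rest can finish in the order P3, P5, P2.
Check, step by step:
  run P3 (it waits on nothing); releases lock-q and lock-o
  run P5 (it waits on nothing); releases lock-k and lock-m
  P2: everything it awaited (lock-q and lock-m) is free; runs, freeing lock-i and lock-r


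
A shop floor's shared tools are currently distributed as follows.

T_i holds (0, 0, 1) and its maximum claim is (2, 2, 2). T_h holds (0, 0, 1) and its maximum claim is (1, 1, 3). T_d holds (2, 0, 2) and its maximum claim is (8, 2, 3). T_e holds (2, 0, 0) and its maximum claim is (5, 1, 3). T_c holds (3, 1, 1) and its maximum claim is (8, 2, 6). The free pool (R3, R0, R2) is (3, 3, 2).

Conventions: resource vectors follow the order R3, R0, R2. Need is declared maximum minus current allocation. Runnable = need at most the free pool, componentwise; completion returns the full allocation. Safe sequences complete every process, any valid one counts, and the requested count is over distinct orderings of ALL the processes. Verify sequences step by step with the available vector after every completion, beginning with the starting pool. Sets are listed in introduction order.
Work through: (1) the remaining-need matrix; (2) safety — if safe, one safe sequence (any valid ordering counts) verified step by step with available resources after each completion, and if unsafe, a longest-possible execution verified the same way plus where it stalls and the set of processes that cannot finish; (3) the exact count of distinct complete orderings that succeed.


(1) Outstanding need per process (order R3, R0, R2):
  T_i: (2, 2, 1)
  T_h: (1, 1, 2)
  T_d: (6, 2, 1)
  T_e: (3, 1, 3)
  T_c: (5, 1, 5)
(2) UNSAFE.
Key observation: after T_h, T_i, T_e the pool peaks at (5, 3, 4), and each blocked process is short somewhere: T_d on R3; T_c on R2.
Going as far as possible: T_h, T_i, T_e; after that, nothing fits. Verifying each step:
  pool = (3, 3, 2)
  run T_h (needs (1, 1, 2), free (3, 3, 2)); after release of (0, 0, 1) the pool is (3, 3, 3)
  run T_i (needs (2, 2, 1), free (3, 3, 3)); after release of (0, 0, 1) the pool is (3, 3, 4)
  run T_e (needs (3, 1, 3), free (3, 3, 4)); after release of (2, 0, 0) the pool is (5, 3, 4)
  blocked: T_d wants (6, 2, 1), pool (5, 3, 4) — not enough R3
  blocked: T_c wants (5, 1, 5), pool (5, 3, 4) — not enough R2
Never able to finish: T_d and T_c.
(3) Precisely 0 of the possible complete orderings are safe sequences.


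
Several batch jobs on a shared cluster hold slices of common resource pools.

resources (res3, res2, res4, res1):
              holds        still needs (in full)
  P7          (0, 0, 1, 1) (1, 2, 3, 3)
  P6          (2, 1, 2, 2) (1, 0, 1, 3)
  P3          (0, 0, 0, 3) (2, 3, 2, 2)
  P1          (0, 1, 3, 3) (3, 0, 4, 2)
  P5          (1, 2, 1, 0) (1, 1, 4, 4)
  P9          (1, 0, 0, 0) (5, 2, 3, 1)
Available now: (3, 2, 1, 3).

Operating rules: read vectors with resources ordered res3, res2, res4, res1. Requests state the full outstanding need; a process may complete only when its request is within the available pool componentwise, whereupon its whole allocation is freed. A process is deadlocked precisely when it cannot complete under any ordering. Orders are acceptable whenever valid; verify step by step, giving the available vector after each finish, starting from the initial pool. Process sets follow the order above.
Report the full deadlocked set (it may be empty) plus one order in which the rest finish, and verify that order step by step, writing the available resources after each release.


No process is deadlocked.
Key observation: P6 leads a chain of completions in which each release enables another process.
A valid finishing order for the others: P6, P7, P5, P9, P3, P1. Walking it through:
  pool = (3, 2, 1, 3)
  run P6 (needs (1, 0, 1, 3), free (3, 2, 1, 3)); after release of (2, 1, 2, 2) the pool is (5, 3, 3, 5)
  run P7 (needs (1, 2, 3, 3), free (5, 3, 3, 5)); after release of (0, 0, 1, 1) the pool is (5, 3, 4, 6)
  run P5 (needs (1, 1, 4, 4), free (5, 3, 4, 6)); after release of (1, 2, 1, 0) the pool is (6, 5, 5, 6)
  run P9 (needs (5, 2, 3, 1), free (6, 5, 5, 6)); after release of (1, 0, 0, 0) the pool is (7, 5, 5, 6)
  run P3 (needs (2, 3, 2, 2), free (7, 5, 5, 6)); after release of (0, 0, 0, 3) the pool is (7, 5, 5, 9)
  run P1 (needs (3, 0, 4, 2), free (7, 5, 5, 9)); after release of (0, 1, 3, 3) the pool is (7, 6, 8, 12)


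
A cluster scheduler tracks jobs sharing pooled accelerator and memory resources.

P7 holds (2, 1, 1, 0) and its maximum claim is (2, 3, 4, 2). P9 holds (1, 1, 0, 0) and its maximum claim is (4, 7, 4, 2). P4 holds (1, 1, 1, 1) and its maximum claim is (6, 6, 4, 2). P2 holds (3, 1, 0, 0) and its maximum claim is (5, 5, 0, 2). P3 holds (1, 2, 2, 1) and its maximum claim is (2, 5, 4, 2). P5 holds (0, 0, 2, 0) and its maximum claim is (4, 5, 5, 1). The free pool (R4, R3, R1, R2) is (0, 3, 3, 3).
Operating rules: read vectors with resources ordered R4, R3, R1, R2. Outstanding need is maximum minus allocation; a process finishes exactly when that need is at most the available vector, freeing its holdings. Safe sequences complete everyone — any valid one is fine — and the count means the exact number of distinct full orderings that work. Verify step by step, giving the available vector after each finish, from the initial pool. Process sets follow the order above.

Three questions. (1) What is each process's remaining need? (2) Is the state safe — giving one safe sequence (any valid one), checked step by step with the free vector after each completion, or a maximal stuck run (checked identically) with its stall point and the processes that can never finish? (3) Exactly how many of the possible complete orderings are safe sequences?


(1) Remaining need (order R4, R3, R1, R2):
  P7: (0, 2, 3, 2)
  P9: (3, 6, 4, 2)
  P4: (5, 5, 3, 1)
  P2: (2, 4, 0, 2)
  P3: (1, 3, 2, 1)
  P5: (4, 5, 3, 1)
(2) SAFE, for example via the order P7, P2, P3, P5, P4, P9.
Key observation: reading the order forward, P7 is the first process whose need (0, 2, 3, 2) meets the free pool (0, 3, 3, 3) exactly on a resource it requests.
Check, step by step:
  pool = (0, 3, 3, 3)
  P7 needs (0, 2, 3, 2) <= (0, 3, 3, 3) -> finishes; pool += (2, 1, 1, 0) = (2, 4, 4, 3)
  P2 needs (2, 4, 0, 2) <= (2, 4, 4, 3) -> finishes; pool += (3, 1, 0, 0) = (5, 5, 4, 3)
  P3 needs (1, 3, 2, 1) <= (5, 5, 4, 3) -> finishes; pool += (1, 2, 2, 1) = (6, 7, 6, 4)
  P5 needs (4, 5, 3, 1) <= (6, 7, 6, 4) -> finishes; pool += (0, 0, 2, 0) = (6, 7, 8, 4)
  P4 needs (5, 5, 3, 1) <= (6, 7, 8, 4) -> finishes; pool += (1, 1, 1, 1) = (7, 8, 9, 5)
  P9 needs (3, 6, 4, 2) <= (7, 8, 9, 5) -> finishes; pool += (1, 1, 0, 0) = (8, 9, 9, 5)
(3) Precisely 25 of the possible complete orderings are safe sequences.


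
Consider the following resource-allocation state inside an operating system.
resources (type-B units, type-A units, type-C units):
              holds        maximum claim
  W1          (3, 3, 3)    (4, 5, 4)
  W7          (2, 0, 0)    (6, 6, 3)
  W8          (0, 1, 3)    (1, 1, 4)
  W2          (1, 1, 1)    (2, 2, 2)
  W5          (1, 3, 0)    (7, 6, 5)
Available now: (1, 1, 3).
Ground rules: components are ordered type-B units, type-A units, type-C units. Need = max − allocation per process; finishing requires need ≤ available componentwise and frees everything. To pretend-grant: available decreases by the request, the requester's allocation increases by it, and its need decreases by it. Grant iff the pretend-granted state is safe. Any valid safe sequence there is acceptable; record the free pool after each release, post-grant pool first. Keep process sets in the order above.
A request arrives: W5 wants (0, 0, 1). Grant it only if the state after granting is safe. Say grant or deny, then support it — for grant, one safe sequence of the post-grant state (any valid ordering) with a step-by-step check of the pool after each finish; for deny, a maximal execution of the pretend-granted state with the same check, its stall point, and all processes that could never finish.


GRANT: granting preserves safety; a valid post-grant sequence is W2, W1, W8, W7, W5.
Key observation: the grant leaves (1, 1, 2) free — enough for W2, whose release restarts the cascade.
Verifying the post-grant state step by step:
  pool = (1, 1, 2)
  run W2 (needs (1, 1, 1), free (1, 1, 2)); after release of (1, 1, 1) the pool is (2, 2, 3)
  run W1 (needs (1, 2, 1), free (2, 2, 3)); after release of (3, 3, 3) the pool is (5, 5, 6)
  run W8 (needs (1, 0, 1), free (5, 5, 6)); after release of (0, 1, 3) the pool is (5, 6, 9)
  run W7 (needs (4, 6, 3), free (5, 6, 9)); after release of (2, 0, 0) the pool is (7, 6, 9)
  run W5 (needs (6, 3, 4), free (7, 6, 9)); after release of (1, 3, 1) the pool is (8, 9, 10)


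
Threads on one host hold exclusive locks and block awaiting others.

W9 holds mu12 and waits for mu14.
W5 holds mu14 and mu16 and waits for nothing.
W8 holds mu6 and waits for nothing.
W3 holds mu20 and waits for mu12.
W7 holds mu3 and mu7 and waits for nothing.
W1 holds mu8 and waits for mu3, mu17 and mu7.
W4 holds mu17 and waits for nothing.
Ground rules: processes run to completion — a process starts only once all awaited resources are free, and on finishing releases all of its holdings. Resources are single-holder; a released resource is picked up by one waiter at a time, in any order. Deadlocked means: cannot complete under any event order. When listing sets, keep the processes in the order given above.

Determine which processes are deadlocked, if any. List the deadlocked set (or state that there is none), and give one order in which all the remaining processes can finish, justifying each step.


The deadlocked set is empty.
Key observation: all waits point, directly or indirectly, at processes that can finish, so nothing is permanently blocked.
One completion order for the rest: W5, W7, W9, W8, W3, W4, W1.
Verifying each step:
  run W5 (it waits on nothing); releases mu14 and mu16
  run W7 (it waits on nothing); releases mu3 and mu7
  W9: everything it awaited (mu14) is free; runs, freeing mu12
  run W8 (it waits on nothing); releases mu6
  W3: everything it awaited (mu12) is free; runs, freeing mu20
  run W4 (it waits on nothing); releases mu17
  W1: everything it awaited (mu3, mu17 and mu7) is free; runs, freeing mu8


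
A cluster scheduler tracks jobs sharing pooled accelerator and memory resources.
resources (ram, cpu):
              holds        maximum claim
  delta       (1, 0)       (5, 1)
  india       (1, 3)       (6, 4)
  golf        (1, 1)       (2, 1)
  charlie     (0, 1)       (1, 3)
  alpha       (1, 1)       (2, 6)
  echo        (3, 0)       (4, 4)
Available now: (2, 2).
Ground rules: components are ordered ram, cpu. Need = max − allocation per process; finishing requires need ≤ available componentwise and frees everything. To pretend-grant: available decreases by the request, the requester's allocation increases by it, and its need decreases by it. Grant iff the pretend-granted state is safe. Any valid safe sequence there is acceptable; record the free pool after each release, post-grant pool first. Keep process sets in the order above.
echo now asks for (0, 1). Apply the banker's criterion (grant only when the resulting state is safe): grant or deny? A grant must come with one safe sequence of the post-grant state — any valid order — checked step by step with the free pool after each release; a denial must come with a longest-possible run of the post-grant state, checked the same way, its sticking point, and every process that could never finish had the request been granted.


GRANT. The post-grant state is safe; one safe sequence: golf, charlie, echo, india, delta, alpha.
Key observation: (2, 1) free after granting still covers golf first, and each release covers the next.
Check on the post-grant state, step by step:
  pool = (2, 1)
  run golf (needs (1, 0), free (2, 1)); after release of (1, 1) the pool is (3, 2)
  run charlie (needs (1, 2), free (3, 2)); after release of (0, 1) the pool is (3, 3)
  run echo (needs (1, 3), free (3, 3)); after release of (3, 1) the pool is (6, 4)
  run india (needs (5, 1), free (6, 4)); after release of (1, 3) the pool is (7, 7)
  run delta (needs (4, 1), free (7, 7)); after release of (1, 0) the pool is (8, 7)
  run alpha (needs (1, 5), free (8, 7)); after release of (1, 1) the pool is (9, 8)
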